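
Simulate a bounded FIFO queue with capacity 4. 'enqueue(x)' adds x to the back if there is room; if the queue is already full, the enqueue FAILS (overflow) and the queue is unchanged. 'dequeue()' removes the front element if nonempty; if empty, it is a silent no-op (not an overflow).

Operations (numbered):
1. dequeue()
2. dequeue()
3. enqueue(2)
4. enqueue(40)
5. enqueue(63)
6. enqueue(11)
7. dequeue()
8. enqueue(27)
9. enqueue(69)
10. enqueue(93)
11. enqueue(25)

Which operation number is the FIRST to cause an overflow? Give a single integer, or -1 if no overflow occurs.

1. dequeue(): empty, no-op, size=0
2. dequeue(): empty, no-op, size=0
3. enqueue(2): size=1
4. enqueue(40): size=2
5. enqueue(63): size=3
6. enqueue(11): size=4
7. dequeue(): size=3
8. enqueue(27): size=4
9. enqueue(69): size=4=cap → OVERFLOW (fail)
10. enqueue(93): size=4=cap → OVERFLOW (fail)
11. enqueue(25): size=4=cap → OVERFLOW (fail)

Answer: 9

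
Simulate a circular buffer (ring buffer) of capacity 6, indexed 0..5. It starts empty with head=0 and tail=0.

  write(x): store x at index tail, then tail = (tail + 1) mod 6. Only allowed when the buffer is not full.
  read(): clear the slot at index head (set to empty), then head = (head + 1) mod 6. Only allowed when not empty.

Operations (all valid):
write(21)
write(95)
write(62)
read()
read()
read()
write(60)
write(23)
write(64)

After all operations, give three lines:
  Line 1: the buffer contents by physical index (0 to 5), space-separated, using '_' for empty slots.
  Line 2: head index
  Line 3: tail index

write(21): buf=[21 _ _ _ _ _], head=0, tail=1, size=1
write(95): buf=[21 95 _ _ _ _], head=0, tail=2, size=2
write(62): buf=[21 95 62 _ _ _], head=0, tail=3, size=3
read(): buf=[_ 95 62 _ _ _], head=1, tail=3, size=2
read(): buf=[_ _ 62 _ _ _], head=2, tail=3, size=1
read(): buf=[_ _ _ _ _ _], head=3, tail=3, size=0
write(60): buf=[_ _ _ 60 _ _], head=3, tail=4, size=1
write(23): buf=[_ _ _ 60 23 _], head=3, tail=5, size=2
write(64): buf=[_ _ _ 60 23 64], head=3, tail=0, size=3

Answer: _ _ _ 60 23 64
3
0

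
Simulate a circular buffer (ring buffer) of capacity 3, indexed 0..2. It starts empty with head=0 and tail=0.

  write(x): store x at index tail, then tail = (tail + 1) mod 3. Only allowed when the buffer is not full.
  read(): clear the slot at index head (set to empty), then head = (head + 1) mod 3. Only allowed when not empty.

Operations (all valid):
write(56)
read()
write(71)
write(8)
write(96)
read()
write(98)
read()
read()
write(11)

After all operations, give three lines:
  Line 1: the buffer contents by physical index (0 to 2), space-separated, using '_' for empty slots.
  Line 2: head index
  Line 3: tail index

write(56): buf=[56 _ _], head=0, tail=1, size=1
read(): buf=[_ _ _], head=1, tail=1, size=0
write(71): buf=[_ 71 _], head=1, tail=2, size=1
write(8): buf=[_ 71 8], head=1, tail=0, size=2
write(96): buf=[96 71 8], head=1, tail=1, size=3
read(): buf=[96 _ 8], head=2, tail=1, size=2
write(98): buf=[96 98 8], head=2, tail=2, size=3
read(): buf=[96 98 _], head=0, tail=2, size=2
read(): buf=[_ 98 _], head=1, tail=2, size=1
write(11): buf=[_ 98 11], head=1, tail=0, size=2

Answer: _ 98 11
1
0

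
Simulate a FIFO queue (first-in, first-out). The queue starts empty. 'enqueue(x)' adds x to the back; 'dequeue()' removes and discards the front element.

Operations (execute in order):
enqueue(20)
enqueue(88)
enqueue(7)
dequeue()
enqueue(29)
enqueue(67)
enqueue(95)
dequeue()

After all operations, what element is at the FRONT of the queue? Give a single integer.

Answer: 7

Derivation:
enqueue(20): queue = [20]
enqueue(88): queue = [20, 88]
enqueue(7): queue = [20, 88, 7]
dequeue(): queue = [88, 7]
enqueue(29): queue = [88, 7, 29]
enqueue(67): queue = [88, 7, 29, 67]
enqueue(95): queue = [88, 7, 29, 67, 95]
dequeue(): queue = [7, 29, 67, 95]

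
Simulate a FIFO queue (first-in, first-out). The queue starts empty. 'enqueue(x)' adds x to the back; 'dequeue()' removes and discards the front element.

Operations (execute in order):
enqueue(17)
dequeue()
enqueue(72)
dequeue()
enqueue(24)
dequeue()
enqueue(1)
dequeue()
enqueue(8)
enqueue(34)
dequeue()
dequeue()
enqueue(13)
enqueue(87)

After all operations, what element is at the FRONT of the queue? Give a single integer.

enqueue(17): queue = [17]
dequeue(): queue = []
enqueue(72): queue = [72]
dequeue(): queue = []
enqueue(24): queue = [24]
dequeue(): queue = []
enqueue(1): queue = [1]
dequeue(): queue = []
enqueue(8): queue = [8]
enqueue(34): queue = [8, 34]
dequeue(): queue = [34]
dequeue(): queue = []
enqueue(13): queue = [13]
enqueue(87): queue = [13, 87]

Answer: 13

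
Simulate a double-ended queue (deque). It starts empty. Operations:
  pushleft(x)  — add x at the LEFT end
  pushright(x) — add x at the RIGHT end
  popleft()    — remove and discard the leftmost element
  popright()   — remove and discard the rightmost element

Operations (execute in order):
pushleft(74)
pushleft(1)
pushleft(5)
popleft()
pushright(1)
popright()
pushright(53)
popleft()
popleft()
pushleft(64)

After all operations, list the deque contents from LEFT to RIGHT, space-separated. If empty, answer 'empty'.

pushleft(74): [74]
pushleft(1): [1, 74]
pushleft(5): [5, 1, 74]
popleft(): [1, 74]
pushright(1): [1, 74, 1]
popright(): [1, 74]
pushright(53): [1, 74, 53]
popleft(): [74, 53]
popleft(): [53]
pushleft(64): [64, 53]

Answer: 64 53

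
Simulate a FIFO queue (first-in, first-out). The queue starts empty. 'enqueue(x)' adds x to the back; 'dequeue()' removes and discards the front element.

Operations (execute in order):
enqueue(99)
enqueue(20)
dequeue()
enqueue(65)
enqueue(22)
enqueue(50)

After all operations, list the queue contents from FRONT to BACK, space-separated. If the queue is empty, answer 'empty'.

Answer: 20 65 22 50

Derivation:
enqueue(99): [99]
enqueue(20): [99, 20]
dequeue(): [20]
enqueue(65): [20, 65]
enqueue(22): [20, 65, 22]
enqueue(50): [20, 65, 22, 50]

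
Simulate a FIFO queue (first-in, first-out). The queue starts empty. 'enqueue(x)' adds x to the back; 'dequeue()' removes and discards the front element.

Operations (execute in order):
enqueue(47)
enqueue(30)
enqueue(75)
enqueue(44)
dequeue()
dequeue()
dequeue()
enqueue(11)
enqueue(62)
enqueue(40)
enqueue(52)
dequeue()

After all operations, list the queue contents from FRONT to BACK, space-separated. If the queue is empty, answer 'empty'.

enqueue(47): [47]
enqueue(30): [47, 30]
enqueue(75): [47, 30, 75]
enqueue(44): [47, 30, 75, 44]
dequeue(): [30, 75, 44]
dequeue(): [75, 44]
dequeue(): [44]
enqueue(11): [44, 11]
enqueue(62): [44, 11, 62]
enqueue(40): [44, 11, 62, 40]
enqueue(52): [44, 11, 62, 40, 52]
dequeue(): [11, 62, 40, 52]

Answer: 11 62 40 52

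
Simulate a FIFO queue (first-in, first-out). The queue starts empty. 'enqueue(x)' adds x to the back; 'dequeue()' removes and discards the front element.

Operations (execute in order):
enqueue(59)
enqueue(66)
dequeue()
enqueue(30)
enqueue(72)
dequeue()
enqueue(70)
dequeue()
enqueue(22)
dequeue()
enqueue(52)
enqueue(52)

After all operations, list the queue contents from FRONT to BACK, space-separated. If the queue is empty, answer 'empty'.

Answer: 70 22 52 52

Derivation:
enqueue(59): [59]
enqueue(66): [59, 66]
dequeue(): [66]
enqueue(30): [66, 30]
enqueue(72): [66, 30, 72]
dequeue(): [30, 72]
enqueue(70): [30, 72, 70]
dequeue(): [72, 70]
enqueue(22): [72, 70, 22]
dequeue(): [70, 22]
enqueue(52): [70, 22, 52]
enqueue(52): [70, 22, 52, 52]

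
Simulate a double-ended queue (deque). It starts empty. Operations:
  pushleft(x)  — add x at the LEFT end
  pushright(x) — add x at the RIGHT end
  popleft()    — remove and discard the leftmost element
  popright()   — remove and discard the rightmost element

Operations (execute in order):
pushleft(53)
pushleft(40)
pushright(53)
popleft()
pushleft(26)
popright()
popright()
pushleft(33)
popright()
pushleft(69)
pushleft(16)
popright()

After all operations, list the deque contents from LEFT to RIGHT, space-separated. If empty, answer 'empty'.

Answer: 16 69

Derivation:
pushleft(53): [53]
pushleft(40): [40, 53]
pushright(53): [40, 53, 53]
popleft(): [53, 53]
pushleft(26): [26, 53, 53]
popright(): [26, 53]
popright(): [26]
pushleft(33): [33, 26]
popright(): [33]
pushleft(69): [69, 33]
pushleft(16): [16, 69, 33]
popright(): [16, 69]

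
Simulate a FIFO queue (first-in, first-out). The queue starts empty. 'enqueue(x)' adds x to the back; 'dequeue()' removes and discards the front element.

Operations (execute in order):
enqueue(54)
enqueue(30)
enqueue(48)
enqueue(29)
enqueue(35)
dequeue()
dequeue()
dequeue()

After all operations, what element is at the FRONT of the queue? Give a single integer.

Answer: 29

Derivation:
enqueue(54): queue = [54]
enqueue(30): queue = [54, 30]
enqueue(48): queue = [54, 30, 48]
enqueue(29): queue = [54, 30, 48, 29]
enqueue(35): queue = [54, 30, 48, 29, 35]
dequeue(): queue = [30, 48, 29, 35]
dequeue(): queue = [48, 29, 35]
dequeue(): queue = [29, 35]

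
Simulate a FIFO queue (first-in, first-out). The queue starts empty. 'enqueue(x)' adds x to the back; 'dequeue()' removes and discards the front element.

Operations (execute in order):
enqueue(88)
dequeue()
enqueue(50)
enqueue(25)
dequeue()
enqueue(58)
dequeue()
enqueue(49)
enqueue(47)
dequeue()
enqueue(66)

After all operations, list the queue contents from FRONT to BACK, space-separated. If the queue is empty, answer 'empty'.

enqueue(88): [88]
dequeue(): []
enqueue(50): [50]
enqueue(25): [50, 25]
dequeue(): [25]
enqueue(58): [25, 58]
dequeue(): [58]
enqueue(49): [58, 49]
enqueue(47): [58, 49, 47]
dequeue(): [49, 47]
enqueue(66): [49, 47, 66]

Answer: 49 47 66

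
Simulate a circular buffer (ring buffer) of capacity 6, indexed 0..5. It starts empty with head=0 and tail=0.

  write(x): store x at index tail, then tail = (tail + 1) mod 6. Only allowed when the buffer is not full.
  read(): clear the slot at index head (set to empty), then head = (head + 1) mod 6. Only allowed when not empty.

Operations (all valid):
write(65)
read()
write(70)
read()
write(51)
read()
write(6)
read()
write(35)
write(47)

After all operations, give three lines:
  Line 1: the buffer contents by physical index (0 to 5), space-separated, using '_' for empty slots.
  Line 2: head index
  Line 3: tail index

Answer: _ _ _ _ 35 47
4
0

Derivation:
write(65): buf=[65 _ _ _ _ _], head=0, tail=1, size=1
read(): buf=[_ _ _ _ _ _], head=1, tail=1, size=0
write(70): buf=[_ 70 _ _ _ _], head=1, tail=2, size=1
read(): buf=[_ _ _ _ _ _], head=2, tail=2, size=0
write(51): buf=[_ _ 51 _ _ _], head=2, tail=3, size=1
read(): buf=[_ _ _ _ _ _], head=3, tail=3, size=0
write(6): buf=[_ _ _ 6 _ _], head=3, tail=4, size=1
read(): buf=[_ _ _ _ _ _], head=4, tail=4, size=0
write(35): buf=[_ _ _ _ 35 _], head=4, tail=5, size=1
write(47): buf=[_ _ _ _ 35 47], head=4, tail=0, size=2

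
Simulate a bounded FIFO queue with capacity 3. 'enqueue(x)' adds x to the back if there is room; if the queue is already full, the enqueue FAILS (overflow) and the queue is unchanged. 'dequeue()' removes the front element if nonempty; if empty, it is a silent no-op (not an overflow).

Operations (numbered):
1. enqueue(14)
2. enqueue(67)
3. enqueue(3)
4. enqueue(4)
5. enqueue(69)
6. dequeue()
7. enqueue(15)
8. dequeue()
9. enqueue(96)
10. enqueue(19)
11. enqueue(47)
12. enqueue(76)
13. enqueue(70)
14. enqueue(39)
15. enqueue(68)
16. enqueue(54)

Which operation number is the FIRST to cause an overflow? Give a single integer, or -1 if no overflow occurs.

1. enqueue(14): size=1
2. enqueue(67): size=2
3. enqueue(3): size=3
4. enqueue(4): size=3=cap → OVERFLOW (fail)
5. enqueue(69): size=3=cap → OVERFLOW (fail)
6. dequeue(): size=2
7. enqueue(15): size=3
8. dequeue(): size=2
9. enqueue(96): size=3
10. enqueue(19): size=3=cap → OVERFLOW (fail)
11. enqueue(47): size=3=cap → OVERFLOW (fail)
12. enqueue(76): size=3=cap → OVERFLOW (fail)
13. enqueue(70): size=3=cap → OVERFLOW (fail)
14. enqueue(39): size=3=cap → OVERFLOW (fail)
15. enqueue(68): size=3=cap → OVERFLOW (fail)
16. enqueue(54): size=3=cap → OVERFLOW (fail)

Answer: 4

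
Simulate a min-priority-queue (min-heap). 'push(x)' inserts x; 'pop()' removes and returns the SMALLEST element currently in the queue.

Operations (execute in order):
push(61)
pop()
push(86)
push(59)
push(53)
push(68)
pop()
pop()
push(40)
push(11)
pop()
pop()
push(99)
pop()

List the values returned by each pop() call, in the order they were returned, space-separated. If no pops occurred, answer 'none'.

push(61): heap contents = [61]
pop() → 61: heap contents = []
push(86): heap contents = [86]
push(59): heap contents = [59, 86]
push(53): heap contents = [53, 59, 86]
push(68): heap contents = [53, 59, 68, 86]
pop() → 53: heap contents = [59, 68, 86]
pop() → 59: heap contents = [68, 86]
push(40): heap contents = [40, 68, 86]
push(11): heap contents = [11, 40, 68, 86]
pop() → 11: heap contents = [40, 68, 86]
pop() → 40: heap contents = [68, 86]
push(99): heap contents = [68, 86, 99]
pop() → 68: heap contents = [86, 99]

Answer: 61 53 59 11 40 68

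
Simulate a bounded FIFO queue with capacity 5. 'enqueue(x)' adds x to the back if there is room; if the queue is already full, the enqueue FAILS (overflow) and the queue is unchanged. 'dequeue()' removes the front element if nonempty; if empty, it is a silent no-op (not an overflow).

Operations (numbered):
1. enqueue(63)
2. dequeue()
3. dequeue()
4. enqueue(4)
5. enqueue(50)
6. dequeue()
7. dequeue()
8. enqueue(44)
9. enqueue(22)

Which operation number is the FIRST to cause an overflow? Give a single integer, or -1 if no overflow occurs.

1. enqueue(63): size=1
2. dequeue(): size=0
3. dequeue(): empty, no-op, size=0
4. enqueue(4): size=1
5. enqueue(50): size=2
6. dequeue(): size=1
7. dequeue(): size=0
8. enqueue(44): size=1
9. enqueue(22): size=2

Answer: -1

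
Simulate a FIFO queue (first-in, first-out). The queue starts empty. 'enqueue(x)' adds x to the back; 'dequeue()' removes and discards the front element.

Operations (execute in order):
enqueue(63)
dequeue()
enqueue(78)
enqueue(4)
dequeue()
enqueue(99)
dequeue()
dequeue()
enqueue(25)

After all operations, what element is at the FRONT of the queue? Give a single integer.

Answer: 25

Derivation:
enqueue(63): queue = [63]
dequeue(): queue = []
enqueue(78): queue = [78]
enqueue(4): queue = [78, 4]
dequeue(): queue = [4]
enqueue(99): queue = [4, 99]
dequeue(): queue = [99]
dequeue(): queue = []
enqueue(25): queue = [25]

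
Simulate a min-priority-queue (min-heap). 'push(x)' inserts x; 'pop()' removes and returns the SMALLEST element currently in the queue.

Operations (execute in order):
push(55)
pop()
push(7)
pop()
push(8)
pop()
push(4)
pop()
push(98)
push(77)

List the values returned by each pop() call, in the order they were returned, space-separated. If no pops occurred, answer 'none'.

Answer: 55 7 8 4

Derivation:
push(55): heap contents = [55]
pop() → 55: heap contents = []
push(7): heap contents = [7]
pop() → 7: heap contents = []
push(8): heap contents = [8]
pop() → 8: heap contents = []
push(4): heap contents = [4]
pop() → 4: heap contents = []
push(98): heap contents = [98]
push(77): heap contents = [77, 98]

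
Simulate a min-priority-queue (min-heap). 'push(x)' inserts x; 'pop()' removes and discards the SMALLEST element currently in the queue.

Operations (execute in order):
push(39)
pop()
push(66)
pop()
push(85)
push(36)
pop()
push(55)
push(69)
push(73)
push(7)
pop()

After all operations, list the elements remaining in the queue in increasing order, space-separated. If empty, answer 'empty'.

Answer: 55 69 73 85

Derivation:
push(39): heap contents = [39]
pop() → 39: heap contents = []
push(66): heap contents = [66]
pop() → 66: heap contents = []
push(85): heap contents = [85]
push(36): heap contents = [36, 85]
pop() → 36: heap contents = [85]
push(55): heap contents = [55, 85]
push(69): heap contents = [55, 69, 85]
push(73): heap contents = [55, 69, 73, 85]
push(7): heap contents = [7, 55, 69, 73, 85]
pop() → 7: heap contents = [55, 69, 73, 85]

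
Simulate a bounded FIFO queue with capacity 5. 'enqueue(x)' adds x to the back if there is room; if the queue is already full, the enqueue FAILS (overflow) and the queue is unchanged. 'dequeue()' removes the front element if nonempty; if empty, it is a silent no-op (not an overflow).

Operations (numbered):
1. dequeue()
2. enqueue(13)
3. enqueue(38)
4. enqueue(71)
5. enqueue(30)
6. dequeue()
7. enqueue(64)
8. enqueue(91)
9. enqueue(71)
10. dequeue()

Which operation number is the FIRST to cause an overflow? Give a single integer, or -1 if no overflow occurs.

1. dequeue(): empty, no-op, size=0
2. enqueue(13): size=1
3. enqueue(38): size=2
4. enqueue(71): size=3
5. enqueue(30): size=4
6. dequeue(): size=3
7. enqueue(64): size=4
8. enqueue(91): size=5
9. enqueue(71): size=5=cap → OVERFLOW (fail)
10. dequeue(): size=4

Answer: 9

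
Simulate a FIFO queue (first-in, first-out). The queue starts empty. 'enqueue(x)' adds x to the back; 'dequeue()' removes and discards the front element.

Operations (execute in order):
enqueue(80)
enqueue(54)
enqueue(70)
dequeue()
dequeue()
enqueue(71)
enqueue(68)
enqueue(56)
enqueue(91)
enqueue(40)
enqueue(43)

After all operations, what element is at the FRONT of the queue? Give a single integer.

enqueue(80): queue = [80]
enqueue(54): queue = [80, 54]
enqueue(70): queue = [80, 54, 70]
dequeue(): queue = [54, 70]
dequeue(): queue = [70]
enqueue(71): queue = [70, 71]
enqueue(68): queue = [70, 71, 68]
enqueue(56): queue = [70, 71, 68, 56]
enqueue(91): queue = [70, 71, 68, 56, 91]
enqueue(40): queue = [70, 71, 68, 56, 91, 40]
enqueue(43): queue = [70, 71, 68, 56, 91, 40, 43]

Answer: 70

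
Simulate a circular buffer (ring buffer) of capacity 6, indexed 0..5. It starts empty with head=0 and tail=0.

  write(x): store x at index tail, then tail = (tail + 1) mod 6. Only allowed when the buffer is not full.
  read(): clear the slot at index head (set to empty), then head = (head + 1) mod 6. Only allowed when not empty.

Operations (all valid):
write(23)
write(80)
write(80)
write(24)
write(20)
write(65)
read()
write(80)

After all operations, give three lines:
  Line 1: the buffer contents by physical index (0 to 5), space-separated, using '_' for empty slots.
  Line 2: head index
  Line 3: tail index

write(23): buf=[23 _ _ _ _ _], head=0, tail=1, size=1
write(80): buf=[23 80 _ _ _ _], head=0, tail=2, size=2
write(80): buf=[23 80 80 _ _ _], head=0, tail=3, size=3
write(24): buf=[23 80 80 24 _ _], head=0, tail=4, size=4
write(20): buf=[23 80 80 24 20 _], head=0, tail=5, size=5
write(65): buf=[23 80 80 24 20 65], head=0, tail=0, size=6
read(): buf=[_ 80 80 24 20 65], head=1, tail=0, size=5
write(80): buf=[80 80 80 24 20 65], head=1, tail=1, size=6

Answer: 80 80 80 24 20 65
1
1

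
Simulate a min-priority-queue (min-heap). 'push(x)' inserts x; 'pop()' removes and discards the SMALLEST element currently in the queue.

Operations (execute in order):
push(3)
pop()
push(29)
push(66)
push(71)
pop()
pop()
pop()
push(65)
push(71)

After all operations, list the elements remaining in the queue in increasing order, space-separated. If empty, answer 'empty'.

push(3): heap contents = [3]
pop() → 3: heap contents = []
push(29): heap contents = [29]
push(66): heap contents = [29, 66]
push(71): heap contents = [29, 66, 71]
pop() → 29: heap contents = [66, 71]
pop() → 66: heap contents = [71]
pop() → 71: heap contents = []
push(65): heap contents = [65]
push(71): heap contents = [65, 71]

Answer: 65 71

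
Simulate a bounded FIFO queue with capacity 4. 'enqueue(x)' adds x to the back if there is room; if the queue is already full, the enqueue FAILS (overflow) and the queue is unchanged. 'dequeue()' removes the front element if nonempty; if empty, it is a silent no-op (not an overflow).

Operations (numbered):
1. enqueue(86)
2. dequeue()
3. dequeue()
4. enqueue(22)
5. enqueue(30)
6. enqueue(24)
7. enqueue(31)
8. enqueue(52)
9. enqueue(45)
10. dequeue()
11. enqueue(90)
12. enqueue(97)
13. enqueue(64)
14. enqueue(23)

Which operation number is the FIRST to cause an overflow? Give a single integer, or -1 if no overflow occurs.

Answer: 8

Derivation:
1. enqueue(86): size=1
2. dequeue(): size=0
3. dequeue(): empty, no-op, size=0
4. enqueue(22): size=1
5. enqueue(30): size=2
6. enqueue(24): size=3
7. enqueue(31): size=4
8. enqueue(52): size=4=cap → OVERFLOW (fail)
9. enqueue(45): size=4=cap → OVERFLOW (fail)
10. dequeue(): size=3
11. enqueue(90): size=4
12. enqueue(97): size=4=cap → OVERFLOW (fail)
13. enqueue(64): size=4=cap → OVERFLOW (fail)
14. enqueue(23): size=4=cap → OVERFLOW (fail)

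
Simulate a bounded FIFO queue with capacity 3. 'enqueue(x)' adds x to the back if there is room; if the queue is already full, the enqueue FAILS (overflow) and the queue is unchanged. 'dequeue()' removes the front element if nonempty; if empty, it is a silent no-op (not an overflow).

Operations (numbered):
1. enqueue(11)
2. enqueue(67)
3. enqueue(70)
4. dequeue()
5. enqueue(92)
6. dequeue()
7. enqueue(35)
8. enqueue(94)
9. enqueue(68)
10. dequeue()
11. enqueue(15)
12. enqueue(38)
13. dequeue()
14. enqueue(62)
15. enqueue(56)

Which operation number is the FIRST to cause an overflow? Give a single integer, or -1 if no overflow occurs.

Answer: 8

Derivation:
1. enqueue(11): size=1
2. enqueue(67): size=2
3. enqueue(70): size=3
4. dequeue(): size=2
5. enqueue(92): size=3
6. dequeue(): size=2
7. enqueue(35): size=3
8. enqueue(94): size=3=cap → OVERFLOW (fail)
9. enqueue(68): size=3=cap → OVERFLOW (fail)
10. dequeue(): size=2
11. enqueue(15): size=3
12. enqueue(38): size=3=cap → OVERFLOW (fail)
13. dequeue(): size=2
14. enqueue(62): size=3
15. enqueue(56): size=3=cap → OVERFLOW (fail)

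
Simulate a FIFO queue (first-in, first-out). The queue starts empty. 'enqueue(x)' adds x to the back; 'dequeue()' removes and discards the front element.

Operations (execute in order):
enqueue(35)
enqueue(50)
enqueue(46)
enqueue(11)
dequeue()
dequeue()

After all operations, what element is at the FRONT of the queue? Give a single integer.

enqueue(35): queue = [35]
enqueue(50): queue = [35, 50]
enqueue(46): queue = [35, 50, 46]
enqueue(11): queue = [35, 50, 46, 11]
dequeue(): queue = [50, 46, 11]
dequeue(): queue = [46, 11]

Answer: 46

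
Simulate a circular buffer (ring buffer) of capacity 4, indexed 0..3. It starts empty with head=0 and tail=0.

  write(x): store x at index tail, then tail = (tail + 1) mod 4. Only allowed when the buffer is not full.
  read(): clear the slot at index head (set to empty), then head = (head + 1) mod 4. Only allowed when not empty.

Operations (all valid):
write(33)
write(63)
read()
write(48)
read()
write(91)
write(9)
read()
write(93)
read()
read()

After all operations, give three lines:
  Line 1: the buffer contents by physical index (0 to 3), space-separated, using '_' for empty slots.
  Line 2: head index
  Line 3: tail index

write(33): buf=[33 _ _ _], head=0, tail=1, size=1
write(63): buf=[33 63 _ _], head=0, tail=2, size=2
read(): buf=[_ 63 _ _], head=1, tail=2, size=1
write(48): buf=[_ 63 48 _], head=1, tail=3, size=2
read(): buf=[_ _ 48 _], head=2, tail=3, size=1
write(91): buf=[_ _ 48 91], head=2, tail=0, size=2
write(9): buf=[9 _ 48 91], head=2, tail=1, size=3
read(): buf=[9 _ _ 91], head=3, tail=1, size=2
write(93): buf=[9 93 _ 91], head=3, tail=2, size=3
read(): buf=[9 93 _ _], head=0, tail=2, size=2
read(): buf=[_ 93 _ _], head=1, tail=2, size=1

Answer: _ 93 _ _
1
2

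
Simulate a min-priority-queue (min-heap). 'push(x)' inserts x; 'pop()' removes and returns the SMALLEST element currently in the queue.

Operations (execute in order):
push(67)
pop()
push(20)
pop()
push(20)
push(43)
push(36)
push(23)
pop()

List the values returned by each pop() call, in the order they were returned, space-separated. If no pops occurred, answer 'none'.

push(67): heap contents = [67]
pop() → 67: heap contents = []
push(20): heap contents = [20]
pop() → 20: heap contents = []
push(20): heap contents = [20]
push(43): heap contents = [20, 43]
push(36): heap contents = [20, 36, 43]
push(23): heap contents = [20, 23, 36, 43]
pop() → 20: heap contents = [23, 36, 43]

Answer: 67 20 20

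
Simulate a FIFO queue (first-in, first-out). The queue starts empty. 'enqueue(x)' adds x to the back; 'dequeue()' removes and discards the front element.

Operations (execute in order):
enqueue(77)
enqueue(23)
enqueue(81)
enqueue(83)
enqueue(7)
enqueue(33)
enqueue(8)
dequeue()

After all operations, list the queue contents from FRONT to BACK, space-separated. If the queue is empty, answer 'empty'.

Answer: 23 81 83 7 33 8

Derivation:
enqueue(77): [77]
enqueue(23): [77, 23]
enqueue(81): [77, 23, 81]
enqueue(83): [77, 23, 81, 83]
enqueue(7): [77, 23, 81, 83, 7]
enqueue(33): [77, 23, 81, 83, 7, 33]
enqueue(8): [77, 23, 81, 83, 7, 33, 8]
dequeue(): [23, 81, 83, 7, 33, 8]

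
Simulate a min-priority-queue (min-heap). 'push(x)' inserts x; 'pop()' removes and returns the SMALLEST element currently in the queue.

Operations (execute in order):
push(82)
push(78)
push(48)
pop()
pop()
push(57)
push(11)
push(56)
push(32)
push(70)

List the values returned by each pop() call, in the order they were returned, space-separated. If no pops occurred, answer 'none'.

push(82): heap contents = [82]
push(78): heap contents = [78, 82]
push(48): heap contents = [48, 78, 82]
pop() → 48: heap contents = [78, 82]
pop() → 78: heap contents = [82]
push(57): heap contents = [57, 82]
push(11): heap contents = [11, 57, 82]
push(56): heap contents = [11, 56, 57, 82]
push(32): heap contents = [11, 32, 56, 57, 82]
push(70): heap contents = [11, 32, 56, 57, 70, 82]

Answer: 48 78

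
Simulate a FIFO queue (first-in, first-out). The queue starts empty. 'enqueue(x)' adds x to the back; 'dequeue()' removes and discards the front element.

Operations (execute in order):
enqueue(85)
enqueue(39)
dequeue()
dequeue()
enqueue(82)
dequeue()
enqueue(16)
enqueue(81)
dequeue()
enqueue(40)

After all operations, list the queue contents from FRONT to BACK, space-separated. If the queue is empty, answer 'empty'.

enqueue(85): [85]
enqueue(39): [85, 39]
dequeue(): [39]
dequeue(): []
enqueue(82): [82]
dequeue(): []
enqueue(16): [16]
enqueue(81): [16, 81]
dequeue(): [81]
enqueue(40): [81, 40]

Answer: 81 40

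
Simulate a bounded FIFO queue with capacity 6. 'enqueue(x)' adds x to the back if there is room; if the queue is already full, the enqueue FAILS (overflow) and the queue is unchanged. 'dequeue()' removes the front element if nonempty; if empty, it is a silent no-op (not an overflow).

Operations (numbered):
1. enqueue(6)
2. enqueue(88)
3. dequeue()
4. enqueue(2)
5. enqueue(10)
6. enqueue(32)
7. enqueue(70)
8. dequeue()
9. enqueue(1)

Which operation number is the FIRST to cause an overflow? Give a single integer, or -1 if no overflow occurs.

Answer: -1

Derivation:
1. enqueue(6): size=1
2. enqueue(88): size=2
3. dequeue(): size=1
4. enqueue(2): size=2
5. enqueue(10): size=3
6. enqueue(32): size=4
7. enqueue(70): size=5
8. dequeue(): size=4
9. enqueue(1): size=5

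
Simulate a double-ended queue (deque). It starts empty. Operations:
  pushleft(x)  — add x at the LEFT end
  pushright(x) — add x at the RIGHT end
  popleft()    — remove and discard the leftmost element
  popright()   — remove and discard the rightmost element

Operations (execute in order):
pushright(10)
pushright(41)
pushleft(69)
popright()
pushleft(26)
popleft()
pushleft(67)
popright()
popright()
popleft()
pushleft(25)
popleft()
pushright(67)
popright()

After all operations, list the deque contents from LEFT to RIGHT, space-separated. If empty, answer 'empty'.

Answer: empty

Derivation:
pushright(10): [10]
pushright(41): [10, 41]
pushleft(69): [69, 10, 41]
popright(): [69, 10]
pushleft(26): [26, 69, 10]
popleft(): [69, 10]
pushleft(67): [67, 69, 10]
popright(): [67, 69]
popright(): [67]
popleft(): []
pushleft(25): [25]
popleft(): []
pushright(67): [67]
popright(): []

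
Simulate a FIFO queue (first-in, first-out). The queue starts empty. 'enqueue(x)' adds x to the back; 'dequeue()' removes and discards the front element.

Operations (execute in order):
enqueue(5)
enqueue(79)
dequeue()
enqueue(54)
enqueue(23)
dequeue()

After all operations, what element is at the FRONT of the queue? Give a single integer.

Answer: 54

Derivation:
enqueue(5): queue = [5]
enqueue(79): queue = [5, 79]
dequeue(): queue = [79]
enqueue(54): queue = [79, 54]
enqueue(23): queue = [79, 54, 23]
dequeue(): queue = [54, 23]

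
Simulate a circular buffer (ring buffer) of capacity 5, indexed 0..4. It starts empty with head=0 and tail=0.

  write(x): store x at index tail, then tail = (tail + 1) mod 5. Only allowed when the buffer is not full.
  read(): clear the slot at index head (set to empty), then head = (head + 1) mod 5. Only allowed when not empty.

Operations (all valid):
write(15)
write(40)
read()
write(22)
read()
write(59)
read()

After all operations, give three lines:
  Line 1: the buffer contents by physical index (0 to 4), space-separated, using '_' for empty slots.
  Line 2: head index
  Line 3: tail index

Answer: _ _ _ 59 _
3
4

Derivation:
write(15): buf=[15 _ _ _ _], head=0, tail=1, size=1
write(40): buf=[15 40 _ _ _], head=0, tail=2, size=2
read(): buf=[_ 40 _ _ _], head=1, tail=2, size=1
write(22): buf=[_ 40 22 _ _], head=1, tail=3, size=2
read(): buf=[_ _ 22 _ _], head=2, tail=3, size=1
write(59): buf=[_ _ 22 59 _], head=2, tail=4, size=2
read(): buf=[_ _ _ 59 _], head=3, tail=4, size=1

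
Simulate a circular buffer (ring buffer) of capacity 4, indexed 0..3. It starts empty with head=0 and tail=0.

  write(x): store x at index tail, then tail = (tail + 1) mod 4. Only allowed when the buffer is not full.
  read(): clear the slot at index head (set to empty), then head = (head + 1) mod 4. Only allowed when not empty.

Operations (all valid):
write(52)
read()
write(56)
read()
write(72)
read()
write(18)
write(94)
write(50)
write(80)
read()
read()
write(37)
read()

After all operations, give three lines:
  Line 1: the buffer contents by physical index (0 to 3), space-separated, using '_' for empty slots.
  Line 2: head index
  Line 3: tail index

Answer: _ _ 80 37
2
0

Derivation:
write(52): buf=[52 _ _ _], head=0, tail=1, size=1
read(): buf=[_ _ _ _], head=1, tail=1, size=0
write(56): buf=[_ 56 _ _], head=1, tail=2, size=1
read(): buf=[_ _ _ _], head=2, tail=2, size=0
write(72): buf=[_ _ 72 _], head=2, tail=3, size=1
read(): buf=[_ _ _ _], head=3, tail=3, size=0
write(18): buf=[_ _ _ 18], head=3, tail=0, size=1
write(94): buf=[94 _ _ 18], head=3, tail=1, size=2
write(50): buf=[94 50 _ 18], head=3, tail=2, size=3
write(80): buf=[94 50 80 18], head=3, tail=3, size=4
read(): buf=[94 50 80 _], head=0, tail=3, size=3
read(): buf=[_ 50 80 _], head=1, tail=3, size=2
write(37): buf=[_ 50 80 37], head=1, tail=0, size=3
read(): buf=[_ _ 80 37], head=2, tail=0, size=2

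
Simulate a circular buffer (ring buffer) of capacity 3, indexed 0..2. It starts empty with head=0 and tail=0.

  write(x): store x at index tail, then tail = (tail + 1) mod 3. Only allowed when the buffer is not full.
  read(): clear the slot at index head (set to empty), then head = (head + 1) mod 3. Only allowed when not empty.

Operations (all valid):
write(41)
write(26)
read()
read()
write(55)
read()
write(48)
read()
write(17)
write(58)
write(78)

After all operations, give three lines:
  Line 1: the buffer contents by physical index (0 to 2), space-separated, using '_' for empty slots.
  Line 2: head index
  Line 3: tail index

Answer: 78 17 58
1
1

Derivation:
write(41): buf=[41 _ _], head=0, tail=1, size=1
write(26): buf=[41 26 _], head=0, tail=2, size=2
read(): buf=[_ 26 _], head=1, tail=2, size=1
read(): buf=[_ _ _], head=2, tail=2, size=0
write(55): buf=[_ _ 55], head=2, tail=0, size=1
read(): buf=[_ _ _], head=0, tail=0, size=0
write(48): buf=[48 _ _], head=0, tail=1, size=1
read(): buf=[_ _ _], head=1, tail=1, size=0
write(17): buf=[_ 17 _], head=1, tail=2, size=1
write(58): buf=[_ 17 58], head=1, tail=0, size=2
write(78): buf=[78 17 58], head=1, tail=1, size=3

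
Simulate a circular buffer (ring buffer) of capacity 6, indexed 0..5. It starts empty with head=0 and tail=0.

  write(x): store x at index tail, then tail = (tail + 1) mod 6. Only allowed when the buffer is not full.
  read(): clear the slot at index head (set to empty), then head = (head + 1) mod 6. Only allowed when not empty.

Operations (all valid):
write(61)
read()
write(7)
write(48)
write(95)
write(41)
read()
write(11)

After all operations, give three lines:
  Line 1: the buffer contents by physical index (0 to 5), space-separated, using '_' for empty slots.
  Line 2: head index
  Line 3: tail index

write(61): buf=[61 _ _ _ _ _], head=0, tail=1, size=1
read(): buf=[_ _ _ _ _ _], head=1, tail=1, size=0
write(7): buf=[_ 7 _ _ _ _], head=1, tail=2, size=1
write(48): buf=[_ 7 48 _ _ _], head=1, tail=3, size=2
write(95): buf=[_ 7 48 95 _ _], head=1, tail=4, size=3
write(41): buf=[_ 7 48 95 41 _], head=1, tail=5, size=4
read(): buf=[_ _ 48 95 41 _], head=2, tail=5, size=3
write(11): buf=[_ _ 48 95 41 11], head=2, tail=0, size=4

Answer: _ _ 48 95 41 11
2
0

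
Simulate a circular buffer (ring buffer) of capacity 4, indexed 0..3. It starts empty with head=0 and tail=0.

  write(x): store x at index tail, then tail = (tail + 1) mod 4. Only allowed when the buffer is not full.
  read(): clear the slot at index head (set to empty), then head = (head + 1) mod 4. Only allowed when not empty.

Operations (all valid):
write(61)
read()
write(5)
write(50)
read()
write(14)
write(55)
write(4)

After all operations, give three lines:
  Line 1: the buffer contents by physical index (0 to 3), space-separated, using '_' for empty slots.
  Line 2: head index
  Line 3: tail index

Answer: 55 4 50 14
2
2

Derivation:
write(61): buf=[61 _ _ _], head=0, tail=1, size=1
read(): buf=[_ _ _ _], head=1, tail=1, size=0
write(5): buf=[_ 5 _ _], head=1, tail=2, size=1
write(50): buf=[_ 5 50 _], head=1, tail=3, size=2
read(): buf=[_ _ 50 _], head=2, tail=3, size=1
write(14): buf=[_ _ 50 14], head=2, tail=0, size=2
write(55): buf=[55 _ 50 14], head=2, tail=1, size=3
write(4): buf=[55 4 50 14], head=2, tail=2, size=4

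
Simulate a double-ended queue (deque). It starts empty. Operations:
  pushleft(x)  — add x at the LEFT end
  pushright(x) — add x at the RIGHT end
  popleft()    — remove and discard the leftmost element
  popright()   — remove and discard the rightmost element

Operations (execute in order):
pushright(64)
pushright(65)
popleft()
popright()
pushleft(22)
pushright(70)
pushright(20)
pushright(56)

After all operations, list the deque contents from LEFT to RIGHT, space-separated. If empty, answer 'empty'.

pushright(64): [64]
pushright(65): [64, 65]
popleft(): [65]
popright(): []
pushleft(22): [22]
pushright(70): [22, 70]
pushright(20): [22, 70, 20]
pushright(56): [22, 70, 20, 56]

Answer: 22 70 20 56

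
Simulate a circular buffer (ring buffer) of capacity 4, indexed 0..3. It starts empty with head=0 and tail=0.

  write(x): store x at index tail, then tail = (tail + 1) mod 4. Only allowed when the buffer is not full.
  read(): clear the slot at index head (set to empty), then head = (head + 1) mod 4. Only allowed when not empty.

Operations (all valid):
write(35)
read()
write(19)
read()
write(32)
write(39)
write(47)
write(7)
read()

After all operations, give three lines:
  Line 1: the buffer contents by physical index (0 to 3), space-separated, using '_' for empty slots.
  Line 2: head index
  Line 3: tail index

write(35): buf=[35 _ _ _], head=0, tail=1, size=1
read(): buf=[_ _ _ _], head=1, tail=1, size=0
write(19): buf=[_ 19 _ _], head=1, tail=2, size=1
read(): buf=[_ _ _ _], head=2, tail=2, size=0
write(32): buf=[_ _ 32 _], head=2, tail=3, size=1
write(39): buf=[_ _ 32 39], head=2, tail=0, size=2
write(47): buf=[47 _ 32 39], head=2, tail=1, size=3
write(7): buf=[47 7 32 39], head=2, tail=2, size=4
read(): buf=[47 7 _ 39], head=3, tail=2, size=3

Answer: 47 7 _ 39
3
2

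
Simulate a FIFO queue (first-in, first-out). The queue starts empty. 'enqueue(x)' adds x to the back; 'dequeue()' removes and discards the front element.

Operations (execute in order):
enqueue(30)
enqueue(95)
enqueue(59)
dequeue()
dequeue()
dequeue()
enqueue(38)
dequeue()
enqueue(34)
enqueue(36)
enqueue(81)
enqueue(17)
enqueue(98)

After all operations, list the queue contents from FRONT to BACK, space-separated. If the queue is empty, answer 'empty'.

enqueue(30): [30]
enqueue(95): [30, 95]
enqueue(59): [30, 95, 59]
dequeue(): [95, 59]
dequeue(): [59]
dequeue(): []
enqueue(38): [38]
dequeue(): []
enqueue(34): [34]
enqueue(36): [34, 36]
enqueue(81): [34, 36, 81]
enqueue(17): [34, 36, 81, 17]
enqueue(98): [34, 36, 81, 17, 98]

Answer: 34 36 81 17 98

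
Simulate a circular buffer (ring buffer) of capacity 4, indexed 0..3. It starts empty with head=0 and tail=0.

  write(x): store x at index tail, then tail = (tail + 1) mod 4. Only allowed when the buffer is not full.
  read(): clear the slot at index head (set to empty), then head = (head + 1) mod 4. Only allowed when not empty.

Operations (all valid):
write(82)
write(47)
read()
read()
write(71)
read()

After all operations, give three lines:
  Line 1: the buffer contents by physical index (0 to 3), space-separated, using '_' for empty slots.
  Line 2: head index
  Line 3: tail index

write(82): buf=[82 _ _ _], head=0, tail=1, size=1
write(47): buf=[82 47 _ _], head=0, tail=2, size=2
read(): buf=[_ 47 _ _], head=1, tail=2, size=1
read(): buf=[_ _ _ _], head=2, tail=2, size=0
write(71): buf=[_ _ 71 _], head=2, tail=3, size=1
read(): buf=[_ _ _ _], head=3, tail=3, size=0

Answer: _ _ _ _
3
3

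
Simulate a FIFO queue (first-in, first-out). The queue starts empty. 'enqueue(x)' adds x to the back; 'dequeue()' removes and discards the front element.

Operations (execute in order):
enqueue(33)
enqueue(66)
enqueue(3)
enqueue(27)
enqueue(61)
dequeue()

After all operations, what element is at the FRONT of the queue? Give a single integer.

Answer: 66

Derivation:
enqueue(33): queue = [33]
enqueue(66): queue = [33, 66]
enqueue(3): queue = [33, 66, 3]
enqueue(27): queue = [33, 66, 3, 27]
enqueue(61): queue = [33, 66, 3, 27, 61]
dequeue(): queue = [66, 3, 27, 61]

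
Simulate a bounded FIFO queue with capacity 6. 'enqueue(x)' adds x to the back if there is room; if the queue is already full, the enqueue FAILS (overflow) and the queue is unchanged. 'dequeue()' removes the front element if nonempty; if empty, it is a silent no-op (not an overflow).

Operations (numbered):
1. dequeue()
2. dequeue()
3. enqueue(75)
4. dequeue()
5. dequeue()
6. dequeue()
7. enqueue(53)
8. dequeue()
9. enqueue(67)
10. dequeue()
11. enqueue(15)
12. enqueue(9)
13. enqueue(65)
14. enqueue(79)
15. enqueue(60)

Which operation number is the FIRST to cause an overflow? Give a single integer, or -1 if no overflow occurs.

Answer: -1

Derivation:
1. dequeue(): empty, no-op, size=0
2. dequeue(): empty, no-op, size=0
3. enqueue(75): size=1
4. dequeue(): size=0
5. dequeue(): empty, no-op, size=0
6. dequeue(): empty, no-op, size=0
7. enqueue(53): size=1
8. dequeue(): size=0
9. enqueue(67): size=1
10. dequeue(): size=0
11. enqueue(15): size=1
12. enqueue(9): size=2
13. enqueue(65): size=3
14. enqueue(79): size=4
15. enqueue(60): size=5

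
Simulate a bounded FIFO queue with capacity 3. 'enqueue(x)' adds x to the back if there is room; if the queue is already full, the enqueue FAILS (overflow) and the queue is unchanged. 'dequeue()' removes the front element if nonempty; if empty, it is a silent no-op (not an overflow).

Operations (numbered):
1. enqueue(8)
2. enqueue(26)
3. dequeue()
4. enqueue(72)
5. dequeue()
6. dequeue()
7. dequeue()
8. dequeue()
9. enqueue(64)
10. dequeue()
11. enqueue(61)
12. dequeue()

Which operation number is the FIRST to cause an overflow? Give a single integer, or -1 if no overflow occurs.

1. enqueue(8): size=1
2. enqueue(26): size=2
3. dequeue(): size=1
4. enqueue(72): size=2
5. dequeue(): size=1
6. dequeue(): size=0
7. dequeue(): empty, no-op, size=0
8. dequeue(): empty, no-op, size=0
9. enqueue(64): size=1
10. dequeue(): size=0
11. enqueue(61): size=1
12. dequeue(): size=0

Answer: -1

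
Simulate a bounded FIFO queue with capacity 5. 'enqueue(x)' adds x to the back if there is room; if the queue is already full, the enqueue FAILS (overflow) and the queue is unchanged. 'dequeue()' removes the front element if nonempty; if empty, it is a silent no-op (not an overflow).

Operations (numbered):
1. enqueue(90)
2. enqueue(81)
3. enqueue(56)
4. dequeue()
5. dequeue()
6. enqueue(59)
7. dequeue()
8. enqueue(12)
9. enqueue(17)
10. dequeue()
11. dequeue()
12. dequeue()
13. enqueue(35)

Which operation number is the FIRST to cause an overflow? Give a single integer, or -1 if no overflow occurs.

Answer: -1

Derivation:
1. enqueue(90): size=1
2. enqueue(81): size=2
3. enqueue(56): size=3
4. dequeue(): size=2
5. dequeue(): size=1
6. enqueue(59): size=2
7. dequeue(): size=1
8. enqueue(12): size=2
9. enqueue(17): size=3
10. dequeue(): size=2
11. dequeue(): size=1
12. dequeue(): size=0
13. enqueue(35): size=1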